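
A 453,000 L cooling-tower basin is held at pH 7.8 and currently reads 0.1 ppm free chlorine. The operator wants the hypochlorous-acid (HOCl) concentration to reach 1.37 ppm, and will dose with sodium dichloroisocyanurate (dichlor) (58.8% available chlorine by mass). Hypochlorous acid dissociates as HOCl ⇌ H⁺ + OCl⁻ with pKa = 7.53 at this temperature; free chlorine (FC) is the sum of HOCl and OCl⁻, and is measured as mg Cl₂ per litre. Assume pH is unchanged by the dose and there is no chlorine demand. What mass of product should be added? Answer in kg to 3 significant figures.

[OCl⁻]/[HOCl] = 10^(pH − pKa) = 10^(7.8 − 7.53) = 1.862; fraction as HOCl = 1/(1 + 1.862) = 0.3494.
Free chlorine required for 1.37 ppm HOCl: 1.37 / 0.3494 = 3.921 ppm.
FC to add: 3.921 − 0.1 = 3.821 mg/L as Cl₂.
Cl₂ equivalent: 3.821 mg/L × 453,000 L = 1731 g.
Product at 58.8% available Cl: 1731 / 0.588 = 2944 g.

2.94 kg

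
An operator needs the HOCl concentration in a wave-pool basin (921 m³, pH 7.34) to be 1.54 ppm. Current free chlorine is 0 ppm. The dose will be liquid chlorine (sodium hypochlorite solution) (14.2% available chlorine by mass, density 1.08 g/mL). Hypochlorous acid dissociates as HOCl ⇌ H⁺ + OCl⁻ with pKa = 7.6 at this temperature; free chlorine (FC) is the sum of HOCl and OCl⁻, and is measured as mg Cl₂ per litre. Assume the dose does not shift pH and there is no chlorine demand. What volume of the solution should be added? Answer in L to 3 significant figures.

Volume: 921 m³ = 921,000 L.
[OCl⁻]/[HOCl] = 10^(pH − pKa) = 10^(7.34 − 7.6) = 0.5495; fraction as HOCl = 1/(1 + 0.5495) = 0.6454.
Free chlorine required for 1.54 ppm HOCl: 1.54 / 0.6454 = 2.386 ppm.
FC to add: 2.386 − 0 = 2.386 mg/L as Cl₂.
Cl₂ equivalent: 2.386 mg/L × 921,000 L = 2198 g.
Product at 14.2% available Cl: 2198 / 0.142 = 15,480 g.
Volume: 15,480 g ÷ 1.08 g/mL = 14,330 mL.

14.3 L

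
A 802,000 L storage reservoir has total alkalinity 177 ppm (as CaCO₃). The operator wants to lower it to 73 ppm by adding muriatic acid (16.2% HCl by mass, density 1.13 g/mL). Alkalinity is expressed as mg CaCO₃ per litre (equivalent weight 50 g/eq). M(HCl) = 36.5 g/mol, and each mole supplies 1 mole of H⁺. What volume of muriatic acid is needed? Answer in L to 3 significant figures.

333 L

Alkalinity to neutralize: (177 − 73) = 104 mg/L as CaCO₃ × 802,000 L = 83,410 g as CaCO₃.
Equivalents of H⁺ required: 83,410 ÷ 50 g/eq = 1668 eq = 1668 mol HCl.
Mass of HCl: 1668 × 36.5 = 60,890 g.
Mass of 16.2% solution: 60,890 / 0.162 = 375,900 g.
Volume: 375,900 g ÷ 1.13 g/mL = 332,600 mL.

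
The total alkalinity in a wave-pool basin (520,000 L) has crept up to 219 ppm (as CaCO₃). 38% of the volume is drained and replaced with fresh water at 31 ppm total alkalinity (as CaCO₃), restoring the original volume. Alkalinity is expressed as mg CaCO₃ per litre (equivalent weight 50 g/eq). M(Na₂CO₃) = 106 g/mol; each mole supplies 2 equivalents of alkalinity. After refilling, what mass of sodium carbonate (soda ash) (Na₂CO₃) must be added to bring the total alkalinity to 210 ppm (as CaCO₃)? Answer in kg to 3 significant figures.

After draining 38% and refilling: 219 × 0.62 + 31 × 0.38 = 147.56 ppm.
Deficit to target: 210 − 147.56 = 62.44 mg/L.
As CaCO₃: 62.44 mg/L × 520,000 L = 32,470 g; ÷ 50 g/eq ÷ 2 = 324.7 mol Na₂CO₃.
Mass: 324.7 × 106 = 34,420 g.

34.4 kg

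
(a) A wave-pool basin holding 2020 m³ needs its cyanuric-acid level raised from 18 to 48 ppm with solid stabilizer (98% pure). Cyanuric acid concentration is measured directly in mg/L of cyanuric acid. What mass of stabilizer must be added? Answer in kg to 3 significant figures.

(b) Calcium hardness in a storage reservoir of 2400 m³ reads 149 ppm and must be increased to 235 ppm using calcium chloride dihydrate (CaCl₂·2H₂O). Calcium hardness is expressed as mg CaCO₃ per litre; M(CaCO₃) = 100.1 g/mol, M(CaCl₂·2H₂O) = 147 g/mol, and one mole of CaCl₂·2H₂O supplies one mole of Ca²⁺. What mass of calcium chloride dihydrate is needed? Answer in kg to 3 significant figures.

(a) 61.8 kg; (b) 303 kg

(a) Volume: 2020 m³ = 2,020,000 L.
(a) CYA to add: (48 − 18) = 30 mg/L × 2,020,000 L = 60,600 g cyanuric acid.
(a) At 98% purity: 60,600 / 0.98 = 61,840 g product.

(b) Volume: 2400 m³ = 2,400,000 L.
(b) Hardness to add: (235 − 149) = 86 mg/L as CaCO₃ × 2,400,000 L = 206,400 g as CaCO₃.
(b) Moles of Ca²⁺ (1 mol Ca²⁺ ≡ 1 mol CaCO₃): 206,400 / 100.1 g/mol = 2062 mol.
(b) Mass of CaCl₂·2H₂O: 2062 × 147 = 303,100 g.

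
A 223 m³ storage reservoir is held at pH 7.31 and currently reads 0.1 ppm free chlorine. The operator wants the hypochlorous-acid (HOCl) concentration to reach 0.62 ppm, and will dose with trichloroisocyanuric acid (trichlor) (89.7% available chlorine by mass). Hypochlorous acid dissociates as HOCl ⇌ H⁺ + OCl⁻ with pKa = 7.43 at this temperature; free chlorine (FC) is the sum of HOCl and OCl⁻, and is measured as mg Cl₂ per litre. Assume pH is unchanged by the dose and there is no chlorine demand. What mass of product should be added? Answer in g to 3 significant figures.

246 g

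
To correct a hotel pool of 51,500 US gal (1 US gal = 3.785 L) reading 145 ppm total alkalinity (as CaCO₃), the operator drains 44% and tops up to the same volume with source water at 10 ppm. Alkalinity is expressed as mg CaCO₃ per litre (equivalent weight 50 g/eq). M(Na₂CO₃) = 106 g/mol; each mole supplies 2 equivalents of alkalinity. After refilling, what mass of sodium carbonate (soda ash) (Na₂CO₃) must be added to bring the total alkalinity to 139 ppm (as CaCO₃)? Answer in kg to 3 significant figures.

Volume: 51,500 US gal × 3.785 L/gal = 194,928 L.
After draining 44% and refilling: 145 × 0.56 + 10 × 0.44 = 85.6 ppm.
Deficit to target: 139 − 85.6 = 53.4 mg/L.
As CaCO₃: 53.4 mg/L × 194,928 L = 10,410 g; ÷ 50 g/eq ÷ 2 = 104.1 mol Na₂CO₃.
Mass: 104.1 × 106 = 11,030 g.

11.0 kg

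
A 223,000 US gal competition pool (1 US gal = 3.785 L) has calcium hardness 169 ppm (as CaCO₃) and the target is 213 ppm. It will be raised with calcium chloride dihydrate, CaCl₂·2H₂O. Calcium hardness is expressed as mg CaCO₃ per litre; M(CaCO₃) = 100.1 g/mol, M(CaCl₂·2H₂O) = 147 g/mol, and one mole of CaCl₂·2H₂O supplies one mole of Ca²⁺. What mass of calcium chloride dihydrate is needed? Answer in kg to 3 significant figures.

Volume: 223,000 US gal × 3.785 L/gal = 844,055 L.
Hardness to add: (213 − 169) = 44 mg/L as CaCO₃ × 844,055 L = 37,140 g as CaCO₃.
Moles of Ca²⁺ (1 mol Ca²⁺ ≡ 1 mol CaCO₃): 37,140 / 100.1 g/mol = 371 mol.
Mass of CaCl₂·2H₂O: 371 × 147 = 54,540 g.

54.5 kg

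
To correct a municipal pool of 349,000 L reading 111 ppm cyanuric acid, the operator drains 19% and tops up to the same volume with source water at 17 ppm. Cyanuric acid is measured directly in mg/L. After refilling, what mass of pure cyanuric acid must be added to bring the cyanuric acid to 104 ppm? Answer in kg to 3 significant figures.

After draining 19% and refilling: 111 × 0.81 + 17 × 0.19 = 93.14 ppm.
Deficit to target: 104 − 93.14 = 10.86 mg/L.
Mass: 10.86 mg/L × 349,000 L = 3790 g cyanuric acid.

3.79 kg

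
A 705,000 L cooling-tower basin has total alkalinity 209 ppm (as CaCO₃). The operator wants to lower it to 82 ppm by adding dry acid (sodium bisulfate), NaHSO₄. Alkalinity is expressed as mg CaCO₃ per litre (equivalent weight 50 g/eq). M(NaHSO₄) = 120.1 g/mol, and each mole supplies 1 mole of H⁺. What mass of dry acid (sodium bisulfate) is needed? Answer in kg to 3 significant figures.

Alkalinity to neutralize: (209 − 82) = 127 mg/L as CaCO₃ × 705,000 L = 89,540 g as CaCO₃.
Equivalents of H⁺ required: 89,540 ÷ 50 g/eq = 1791 eq = 1791 mol NaHSO₄.
Mass of NaHSO₄: 1791 × 120.1 = 215,100 g.

215 kg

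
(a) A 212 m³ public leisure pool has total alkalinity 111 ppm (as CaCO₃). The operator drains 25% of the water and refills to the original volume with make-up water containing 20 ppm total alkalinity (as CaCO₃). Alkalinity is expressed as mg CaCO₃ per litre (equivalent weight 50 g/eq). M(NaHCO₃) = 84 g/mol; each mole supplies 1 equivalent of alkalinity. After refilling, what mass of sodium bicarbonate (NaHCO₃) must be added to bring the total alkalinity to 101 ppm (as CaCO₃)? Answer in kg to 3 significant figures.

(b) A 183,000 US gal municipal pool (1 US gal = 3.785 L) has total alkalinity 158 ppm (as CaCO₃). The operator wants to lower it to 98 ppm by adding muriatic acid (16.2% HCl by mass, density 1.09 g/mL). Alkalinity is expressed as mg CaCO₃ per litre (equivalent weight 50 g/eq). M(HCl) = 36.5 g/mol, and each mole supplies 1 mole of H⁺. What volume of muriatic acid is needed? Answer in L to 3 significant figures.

(a) 4.54 kg; (b) 172 L

(a) Volume: 212 m³ = 212,000 L.
(a) After draining 25% and refilling: 111 × 0.75 + 20 × 0.25 = 88.25 ppm.
(a) Deficit to target: 101 − 88.25 = 12.75 mg/L.
(a) As CaCO₃: 12.75 mg/L × 212,000 L = 2703 g; ÷ 50 g/eq ÷ 1 = 54.06 mol NaHCO₃.
(a) Mass: 54.06 × 84 = 4541 g.

(b) Volume: 183,000 US gal × 3.785 L/gal = 692,655 L.
(b) Alkalinity to neutralize: (158 − 98) = 60 mg/L as CaCO₃ × 692,655 L = 41,560 g as CaCO₃.
(b) Equivalents of H⁺ required: 41,560 ÷ 50 g/eq = 831.2 eq = 831.2 mol HCl.
(b) Mass of HCl: 831.2 × 36.5 = 30,340 g.
(b) Mass of 16.2% solution: 30,340 / 0.162 = 187,300 g.
(b) Volume: 187,300 g ÷ 1.09 g/mL = 171,800 mL.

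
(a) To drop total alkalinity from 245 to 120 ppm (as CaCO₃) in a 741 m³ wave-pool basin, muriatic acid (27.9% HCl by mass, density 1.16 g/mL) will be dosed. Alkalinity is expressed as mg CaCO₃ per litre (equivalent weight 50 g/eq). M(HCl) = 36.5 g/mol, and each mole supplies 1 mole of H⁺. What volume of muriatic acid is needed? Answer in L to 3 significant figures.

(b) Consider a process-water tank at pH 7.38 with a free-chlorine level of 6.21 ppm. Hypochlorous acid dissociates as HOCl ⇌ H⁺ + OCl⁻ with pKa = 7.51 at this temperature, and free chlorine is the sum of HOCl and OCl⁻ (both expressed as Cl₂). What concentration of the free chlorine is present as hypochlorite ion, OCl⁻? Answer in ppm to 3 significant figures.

(a) Volume: 741 m³ = 741,000 L.
(a) Alkalinity to neutralize: (245 − 120) = 125 mg/L as CaCO₃ × 741,000 L = 92,620 g as CaCO₃.
(a) Equivalents of H⁺ required: 92,620 ÷ 50 g/eq = 1852 eq = 1852 mol HCl.
(a) Mass of HCl: 1852 × 36.5 = 67,620 g.
(a) Mass of 27.9% solution: 67,620 / 0.279 = 242,400 g.
(a) Volume: 242,400 g ÷ 1.16 g/mL = 208,900 mL.

(b) [OCl⁻]/[HOCl] = 10^(pH − pKa) = 10^(7.38 − 7.51) = 10^-0.13 = 0.7413.
(b) Fraction as HOCl = 1 / (1 + 0.7413) = 0.5743.
(b) OCl⁻ = (1 − 0.5743) × 6.21 ppm = 2.644 ppm.

(a) 209 L; (b) 2.64 ppm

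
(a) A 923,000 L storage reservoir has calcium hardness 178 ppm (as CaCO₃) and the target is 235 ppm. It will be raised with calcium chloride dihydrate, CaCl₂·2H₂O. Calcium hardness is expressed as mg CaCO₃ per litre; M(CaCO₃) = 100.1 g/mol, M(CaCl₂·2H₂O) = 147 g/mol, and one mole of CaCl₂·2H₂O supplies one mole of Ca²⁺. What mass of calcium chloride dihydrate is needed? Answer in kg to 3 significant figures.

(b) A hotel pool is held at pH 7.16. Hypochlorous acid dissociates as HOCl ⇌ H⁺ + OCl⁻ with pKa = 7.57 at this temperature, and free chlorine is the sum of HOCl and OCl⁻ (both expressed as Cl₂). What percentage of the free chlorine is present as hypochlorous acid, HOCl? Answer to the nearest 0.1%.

(a) 77.3 kg; (b) 72.0%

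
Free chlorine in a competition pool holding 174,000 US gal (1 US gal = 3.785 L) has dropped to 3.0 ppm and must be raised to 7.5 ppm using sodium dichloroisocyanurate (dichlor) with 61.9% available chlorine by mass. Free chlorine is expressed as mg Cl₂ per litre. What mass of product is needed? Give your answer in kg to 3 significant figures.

4.79 kg

Volume: 174,000 US gal × 3.785 L/gal = 658,590 L.
Chlorine deficit: 7.5 − 3.0 = 4.5 ppm = 4.5 mg/L as Cl₂.
Cl₂ equivalent needed: 4.5 mg/L × 658,590 L = 2,964,000 mg = 2964 g.
Product at 61.9% available chlorine: 2964 / 0.619 = 4788 g.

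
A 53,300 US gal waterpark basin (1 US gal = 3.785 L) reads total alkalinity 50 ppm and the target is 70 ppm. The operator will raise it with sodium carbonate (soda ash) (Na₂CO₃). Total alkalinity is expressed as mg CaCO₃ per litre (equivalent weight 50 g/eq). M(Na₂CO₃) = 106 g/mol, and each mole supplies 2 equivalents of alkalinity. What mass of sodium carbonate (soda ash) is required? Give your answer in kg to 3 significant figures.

4.28 kg

Volume: 53,300 US gal × 3.785 L/gal = 201,740 L.
Alkalinity to add: (70 − 50) = 20 mg/L as CaCO₃ × 201,740 L = 4035 g as CaCO₃.
Equivalents: 4035 g ÷ 50 g/eq = 80.7 eq.
Each mole of Na₂CO₃ supplies 2 eq, so 80.7 / 2 = 40.35 mol.
Mass: 40.35 mol × 106 g/mol = 4277 g.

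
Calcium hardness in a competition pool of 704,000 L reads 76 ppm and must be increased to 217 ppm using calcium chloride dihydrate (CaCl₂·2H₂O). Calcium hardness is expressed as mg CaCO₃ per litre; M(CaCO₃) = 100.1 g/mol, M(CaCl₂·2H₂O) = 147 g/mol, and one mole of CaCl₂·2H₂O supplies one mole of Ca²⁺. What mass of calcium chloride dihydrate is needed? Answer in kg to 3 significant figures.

Hardness to add: (217 − 76) = 141 mg/L as CaCO₃ × 704,000 L = 99,260 g as CaCO₃.
Moles of Ca²⁺ (1 mol Ca²⁺ ≡ 1 mol CaCO₃): 99,260 / 100.1 g/mol = 991.6 mol.
Mass of CaCl₂·2H₂O: 991.6 × 147 = 145,800 g.

146 kg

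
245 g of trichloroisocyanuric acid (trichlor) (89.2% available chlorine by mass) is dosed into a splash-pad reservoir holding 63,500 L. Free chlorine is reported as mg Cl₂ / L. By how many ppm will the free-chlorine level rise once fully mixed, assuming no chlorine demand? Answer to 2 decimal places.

3.44 ppm

Available chlorine delivered: 245 g × 0.892 = 218.5 g as Cl₂.
Concentration rise: 218.5 g / 63,500 L = 3.442 mg/L = 3.44 ppm.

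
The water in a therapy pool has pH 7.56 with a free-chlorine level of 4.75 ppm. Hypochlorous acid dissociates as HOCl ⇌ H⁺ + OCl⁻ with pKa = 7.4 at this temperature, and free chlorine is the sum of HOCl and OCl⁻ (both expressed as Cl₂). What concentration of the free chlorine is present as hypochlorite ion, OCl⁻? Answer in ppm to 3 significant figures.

2.81 ppm

[OCl⁻]/[HOCl] = 10^(pH − pKa) = 10^(7.56 − 7.4) = 10^0.16 = 1.445.
Fraction as HOCl = 1 / (1 + 1.445) = 0.4089.
OCl⁻ = (1 − 0.4089) × 4.75 ppm = 2.808 ppm.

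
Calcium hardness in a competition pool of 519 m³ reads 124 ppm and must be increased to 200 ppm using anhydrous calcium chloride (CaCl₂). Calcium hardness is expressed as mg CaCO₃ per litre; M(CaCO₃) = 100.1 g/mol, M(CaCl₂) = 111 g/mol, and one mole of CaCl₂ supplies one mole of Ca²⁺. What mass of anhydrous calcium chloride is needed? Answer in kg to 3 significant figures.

43.7 kg

Volume: 519 m³ = 519,000 L.
Hardness to add: (200 − 124) = 76 mg/L as CaCO₃ × 519,000 L = 39,440 g as CaCO₃.
Moles of Ca²⁺ (1 mol Ca²⁺ ≡ 1 mol CaCO₃): 39,440 / 100.1 g/mol = 394 mol.
Mass of CaCl₂: 394 × 111 = 43,740 g.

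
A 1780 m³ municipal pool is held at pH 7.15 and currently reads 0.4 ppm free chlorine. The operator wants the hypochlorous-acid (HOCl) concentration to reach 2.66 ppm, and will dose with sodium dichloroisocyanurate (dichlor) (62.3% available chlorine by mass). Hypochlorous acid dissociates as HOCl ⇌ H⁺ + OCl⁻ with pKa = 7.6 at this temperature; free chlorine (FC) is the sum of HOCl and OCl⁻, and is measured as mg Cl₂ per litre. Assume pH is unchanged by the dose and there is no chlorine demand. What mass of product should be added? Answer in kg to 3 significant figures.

9.15 kg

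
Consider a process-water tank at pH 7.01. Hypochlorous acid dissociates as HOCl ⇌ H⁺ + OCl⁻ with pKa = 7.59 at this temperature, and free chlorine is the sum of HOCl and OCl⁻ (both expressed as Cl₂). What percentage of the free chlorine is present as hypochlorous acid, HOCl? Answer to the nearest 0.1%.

79.2%

[OCl⁻]/[HOCl] = 10^(pH − pKa) = 10^(7.01 − 7.59) = 10^-0.58 = 0.263.
Fraction as HOCl = 1 / (1 + 0.263) = 0.7917.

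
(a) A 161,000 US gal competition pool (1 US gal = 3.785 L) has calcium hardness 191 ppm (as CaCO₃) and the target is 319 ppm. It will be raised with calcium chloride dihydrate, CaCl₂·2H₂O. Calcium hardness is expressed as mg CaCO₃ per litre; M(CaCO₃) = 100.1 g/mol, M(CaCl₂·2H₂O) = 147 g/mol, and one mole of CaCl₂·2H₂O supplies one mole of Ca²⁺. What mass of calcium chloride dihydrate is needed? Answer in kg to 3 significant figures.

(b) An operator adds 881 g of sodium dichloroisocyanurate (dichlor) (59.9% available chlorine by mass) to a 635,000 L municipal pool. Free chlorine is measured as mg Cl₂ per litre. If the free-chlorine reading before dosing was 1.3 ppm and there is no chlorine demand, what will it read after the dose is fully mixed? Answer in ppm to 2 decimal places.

(a) Volume: 161,000 US gal × 3.785 L/gal = 609,385 L.
(a) Hardness to add: (319 − 191) = 128 mg/L as CaCO₃ × 609,385 L = 78,000 g as CaCO₃.
(a) Moles of Ca²⁺ (1 mol Ca²⁺ ≡ 1 mol CaCO₃): 78,000 / 100.1 g/mol = 779.2 mol.
(a) Mass of CaCl₂·2H₂O: 779.2 × 147 = 114,500 g.

(b) Available chlorine delivered: 881 g × 0.599 = 527.7 g as Cl₂.
(b) Concentration rise: 527.7 g / 635,000 L = 0.8311 mg/L = 0.83 ppm.
(b) Final FC: 1.3 + 0.83 = 2.13 ppm.

(a) 115 kg; (b) 2.13 ppm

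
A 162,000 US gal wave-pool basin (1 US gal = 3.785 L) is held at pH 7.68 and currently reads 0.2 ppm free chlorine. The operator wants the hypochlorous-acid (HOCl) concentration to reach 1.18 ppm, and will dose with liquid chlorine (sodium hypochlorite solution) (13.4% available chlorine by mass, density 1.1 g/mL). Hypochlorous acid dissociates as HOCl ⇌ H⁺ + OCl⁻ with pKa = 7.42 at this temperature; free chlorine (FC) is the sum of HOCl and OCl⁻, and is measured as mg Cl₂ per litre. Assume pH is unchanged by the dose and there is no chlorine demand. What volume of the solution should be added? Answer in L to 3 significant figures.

Volume: 162,000 US gal × 3.785 L/gal = 613,170 L.
[OCl⁻]/[HOCl] = 10^(pH − pKa) = 10^(7.68 − 7.42) = 1.82; fraction as HOCl = 1/(1 + 1.82) = 0.3546.
Free chlorine required for 1.18 ppm HOCl: 1.18 / 0.3546 = 3.327 ppm.
FC to add: 3.327 − 0.2 = 3.127 mg/L as Cl₂.
Cl₂ equivalent: 3.127 mg/L × 613,170 L = 1918 g.
Product at 13.4% available Cl: 1918 / 0.134 = 14,310 g.
Volume: 14,310 g ÷ 1.1 g/mL = 13,010 mL.

13.0 L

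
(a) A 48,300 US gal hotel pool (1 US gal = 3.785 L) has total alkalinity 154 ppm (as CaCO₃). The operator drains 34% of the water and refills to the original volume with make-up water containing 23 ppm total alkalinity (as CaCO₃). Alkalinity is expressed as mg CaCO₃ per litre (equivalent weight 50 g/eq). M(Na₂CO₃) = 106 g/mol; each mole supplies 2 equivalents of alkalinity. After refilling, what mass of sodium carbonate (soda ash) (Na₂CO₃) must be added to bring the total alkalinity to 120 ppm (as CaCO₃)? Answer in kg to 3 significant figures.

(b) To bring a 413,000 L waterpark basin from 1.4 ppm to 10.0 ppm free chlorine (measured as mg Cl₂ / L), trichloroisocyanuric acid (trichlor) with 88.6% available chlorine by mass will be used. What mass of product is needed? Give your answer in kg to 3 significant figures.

(a) 2.04 kg; (b) 4.01 kg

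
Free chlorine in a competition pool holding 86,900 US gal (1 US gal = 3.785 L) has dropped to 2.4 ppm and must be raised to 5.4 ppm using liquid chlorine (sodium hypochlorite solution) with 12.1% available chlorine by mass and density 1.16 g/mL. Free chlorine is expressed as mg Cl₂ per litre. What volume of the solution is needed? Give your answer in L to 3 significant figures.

Volume: 86,900 US gal × 3.785 L/gal = 328,916 L.
Chlorine deficit: 5.4 − 2.4 = 3 ppm = 3 mg/L as Cl₂.
Cl₂ equivalent needed: 3 mg/L × 328,916 L = 986,700 mg = 986.7 g.
Product at 12.1% available chlorine: 986.7 / 0.121 = 8155 g.
Volume at density 1.16 g/mL: 8155 g ÷ 1.16 g/mL = 7030 mL.

7.03 L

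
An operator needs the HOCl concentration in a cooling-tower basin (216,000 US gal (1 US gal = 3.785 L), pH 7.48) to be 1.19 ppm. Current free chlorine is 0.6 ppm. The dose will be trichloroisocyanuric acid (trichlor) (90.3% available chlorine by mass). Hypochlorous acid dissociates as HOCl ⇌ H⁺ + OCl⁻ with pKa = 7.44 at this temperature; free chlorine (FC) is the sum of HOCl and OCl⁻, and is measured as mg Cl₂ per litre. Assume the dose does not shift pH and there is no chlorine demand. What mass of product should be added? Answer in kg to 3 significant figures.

1.72 kg

Volume: 216,000 US gal × 3.785 L/gal = 817,560 L.
[OCl⁻]/[HOCl] = 10^(pH − pKa) = 10^(7.48 − 7.44) = 1.096; fraction as HOCl = 1/(1 + 1.096) = 0.477.
Free chlorine required for 1.19 ppm HOCl: 1.19 / 0.477 = 2.495 ppm.
FC to add: 2.495 − 0.6 = 1.895 mg/L as Cl₂.
Cl₂ equivalent: 1.895 mg/L × 817,560 L = 1549 g.
Product at 90.3% available Cl: 1549 / 0.903 = 1716 g.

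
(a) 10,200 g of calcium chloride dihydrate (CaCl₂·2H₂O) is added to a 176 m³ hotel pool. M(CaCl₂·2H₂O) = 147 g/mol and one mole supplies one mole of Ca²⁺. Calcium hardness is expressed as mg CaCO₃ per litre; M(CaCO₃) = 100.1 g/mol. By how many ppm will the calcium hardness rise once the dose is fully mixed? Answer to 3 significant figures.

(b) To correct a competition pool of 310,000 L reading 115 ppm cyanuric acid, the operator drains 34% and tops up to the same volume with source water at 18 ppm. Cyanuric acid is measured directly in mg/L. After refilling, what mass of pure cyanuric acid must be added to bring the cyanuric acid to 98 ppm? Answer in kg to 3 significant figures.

(a) Volume: 176 m³ = 176,000 L.
(a) Moles of Ca²⁺: 10,200 g ÷ 147 g/mol = 69.39 mol.
(a) As CaCO₃: 69.39 mol × 100.1 g/mol = 6946 g.
(a) Rise: 6946 g / 176,000 L × 1000 = 39.46 mg/L.

(b) After draining 34% and refilling: 115 × 0.66 + 18 × 0.34 = 82.02 ppm.
(b) Deficit to target: 98 − 82.02 = 15.98 mg/L.
(b) Mass: 15.98 mg/L × 310,000 L = 4954 g cyanuric acid.

(a) 39.5 ppm; (b) 4.95 kg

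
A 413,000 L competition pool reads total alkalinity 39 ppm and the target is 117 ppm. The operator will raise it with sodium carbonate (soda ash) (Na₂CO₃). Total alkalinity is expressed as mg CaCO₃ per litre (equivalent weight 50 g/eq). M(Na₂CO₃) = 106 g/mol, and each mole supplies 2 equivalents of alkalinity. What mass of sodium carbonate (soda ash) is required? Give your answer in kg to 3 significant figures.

Alkalinity to add: (117 − 39) = 78 mg/L as CaCO₃ × 413,000 L = 32,210 g as CaCO₃.
Equivalents: 32,210 g ÷ 50 g/eq = 644.3 eq.
Each mole of Na₂CO₃ supplies 2 eq, so 644.3 / 2 = 322.1 mol.
Mass: 322.1 mol × 106 g/mol = 34,150 g.

34.1 kg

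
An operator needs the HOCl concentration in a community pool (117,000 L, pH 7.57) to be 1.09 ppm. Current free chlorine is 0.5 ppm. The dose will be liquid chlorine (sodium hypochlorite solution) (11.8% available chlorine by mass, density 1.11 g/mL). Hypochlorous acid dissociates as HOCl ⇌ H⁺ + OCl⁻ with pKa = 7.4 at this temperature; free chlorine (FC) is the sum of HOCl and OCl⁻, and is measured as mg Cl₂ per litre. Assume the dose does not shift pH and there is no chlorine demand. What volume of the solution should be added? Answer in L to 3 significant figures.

1.97 L

[OCl⁻]/[HOCl] = 10^(pH − pKa) = 10^(7.57 − 7.4) = 1.479; fraction as HOCl = 1/(1 + 1.479) = 0.4034.
Free chlorine required for 1.09 ppm HOCl: 1.09 / 0.4034 = 2.702 ppm.
FC to add: 2.702 − 0.5 = 2.202 mg/L as Cl₂.
Cl₂ equivalent: 2.202 mg/L × 117,000 L = 257.7 g.
Product at 11.8% available Cl: 257.7 / 0.118 = 2184 g.
Volume: 2184 g ÷ 1.11 g/mL = 1967 mL.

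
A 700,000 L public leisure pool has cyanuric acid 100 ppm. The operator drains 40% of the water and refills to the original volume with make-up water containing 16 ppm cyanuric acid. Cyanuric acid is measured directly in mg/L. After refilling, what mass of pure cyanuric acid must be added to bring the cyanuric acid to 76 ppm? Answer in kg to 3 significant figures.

6.72 kg

After draining 40% and refilling: 100 × 0.60 + 16 × 0.40 = 66.4 ppm.
Deficit to target: 76 − 66.4 = 9.6 mg/L.
Mass: 9.6 mg/L × 700,000 L = 6720 g cyanuric acid.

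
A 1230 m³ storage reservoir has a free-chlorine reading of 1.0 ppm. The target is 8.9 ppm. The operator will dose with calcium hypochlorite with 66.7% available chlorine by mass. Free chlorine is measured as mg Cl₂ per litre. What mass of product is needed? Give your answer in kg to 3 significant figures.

14.6 kg

Volume: 1230 m³ = 1,230,000 L.
Chlorine deficit: 8.9 − 1.0 = 7.9 ppm = 7.9 mg/L as Cl₂.
Cl₂ equivalent needed: 7.9 mg/L × 1,230,000 L = 9,717,000 mg = 9717 g.
Product at 66.7% available chlorine: 9717 / 0.667 = 14,570 g.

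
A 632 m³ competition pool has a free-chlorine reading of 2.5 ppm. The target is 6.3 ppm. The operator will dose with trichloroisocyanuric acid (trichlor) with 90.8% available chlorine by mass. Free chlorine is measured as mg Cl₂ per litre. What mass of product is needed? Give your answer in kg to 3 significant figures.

Volume: 632 m³ = 632,000 L.
Chlorine deficit: 6.3 − 2.5 = 3.8 ppm = 3.8 mg/L as Cl₂.
Cl₂ equivalent needed: 3.8 mg/L × 632,000 L = 2,402,000 mg = 2402 g.
Product at 90.8% available chlorine: 2402 / 0.908 = 2645 g.

2.64 kg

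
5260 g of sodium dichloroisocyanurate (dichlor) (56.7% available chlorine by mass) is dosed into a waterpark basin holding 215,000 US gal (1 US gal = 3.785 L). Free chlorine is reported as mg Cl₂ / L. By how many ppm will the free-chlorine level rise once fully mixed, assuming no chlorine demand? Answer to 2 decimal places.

Volume: 215,000 US gal × 3.785 L/gal = 813,775 L.
Available chlorine delivered: 5260 g × 0.567 = 2982 g as Cl₂.
Concentration rise: 2982 g / 813,775 L = 3.665 mg/L = 3.66 ppm.

3.66 ppm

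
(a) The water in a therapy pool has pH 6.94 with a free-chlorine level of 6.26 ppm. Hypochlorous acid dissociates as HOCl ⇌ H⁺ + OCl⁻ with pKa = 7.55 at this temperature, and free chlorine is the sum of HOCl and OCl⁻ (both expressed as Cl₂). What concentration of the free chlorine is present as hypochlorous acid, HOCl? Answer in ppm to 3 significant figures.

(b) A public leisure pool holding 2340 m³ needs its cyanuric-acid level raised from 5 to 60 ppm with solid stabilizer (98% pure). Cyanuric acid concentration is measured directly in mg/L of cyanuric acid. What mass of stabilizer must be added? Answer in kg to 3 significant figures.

(a) 5.03 ppm; (b) 131 kg

(a) [OCl⁻]/[HOCl] = 10^(pH − pKa) = 10^(6.94 − 7.55) = 10^-0.61 = 0.2455.
(a) Fraction as HOCl = 1 / (1 + 0.2455) = 0.8029.
(a) HOCl = 0.8029 × 6.26 ppm = 5.026 ppm.

(b) Volume: 2340 m³ = 2,340,000 L.
(b) CYA to add: (60 − 5) = 55 mg/L × 2,340,000 L = 128,700 g cyanuric acid.
(b) At 98% purity: 128,700 / 0.98 = 131,300 g product.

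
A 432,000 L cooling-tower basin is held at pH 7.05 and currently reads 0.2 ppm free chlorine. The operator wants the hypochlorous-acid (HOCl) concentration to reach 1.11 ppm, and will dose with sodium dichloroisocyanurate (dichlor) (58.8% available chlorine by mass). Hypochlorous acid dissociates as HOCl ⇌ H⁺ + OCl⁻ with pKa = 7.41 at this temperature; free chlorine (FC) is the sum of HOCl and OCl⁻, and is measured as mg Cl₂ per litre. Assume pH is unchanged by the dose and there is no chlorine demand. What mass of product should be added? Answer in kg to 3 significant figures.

1.02 kg

[OCl⁻]/[HOCl] = 10^(pH − pKa) = 10^(7.05 − 7.41) = 0.4365; fraction as HOCl = 1/(1 + 0.4365) = 0.6961.
Free chlorine required for 1.11 ppm HOCl: 1.11 / 0.6961 = 1.595 ppm.
FC to add: 1.595 − 0.2 = 1.395 mg/L as Cl₂.
Cl₂ equivalent: 1.395 mg/L × 432,000 L = 602.4 g.
Product at 58.8% available Cl: 602.4 / 0.588 = 1025 g.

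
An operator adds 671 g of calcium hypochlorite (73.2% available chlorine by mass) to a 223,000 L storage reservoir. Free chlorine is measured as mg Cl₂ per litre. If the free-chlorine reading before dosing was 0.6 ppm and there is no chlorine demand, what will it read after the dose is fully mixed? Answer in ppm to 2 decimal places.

2.80 ppm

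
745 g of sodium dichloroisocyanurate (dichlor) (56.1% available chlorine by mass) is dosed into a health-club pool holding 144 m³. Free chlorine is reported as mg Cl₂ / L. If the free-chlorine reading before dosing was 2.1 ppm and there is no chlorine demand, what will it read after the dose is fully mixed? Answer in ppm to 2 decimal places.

5.00 ppm

Volume: 144 m³ = 144,000 L.
Available chlorine delivered: 745 g × 0.561 = 417.9 g as Cl₂.
Concentration rise: 417.9 g / 144,000 L = 2.902 mg/L = 2.90 ppm.
Final FC: 2.1 + 2.90 = 5.00 ppm.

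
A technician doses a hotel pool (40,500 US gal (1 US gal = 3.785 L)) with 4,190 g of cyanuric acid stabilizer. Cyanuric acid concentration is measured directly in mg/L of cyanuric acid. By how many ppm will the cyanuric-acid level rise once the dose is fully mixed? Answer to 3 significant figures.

27.3 ppm

Volume: 40,500 US gal × 3.785 L/gal = 153,292 L.
Rise: 4,190 g / 153,292 L × 1000 = 27.33 mg/L.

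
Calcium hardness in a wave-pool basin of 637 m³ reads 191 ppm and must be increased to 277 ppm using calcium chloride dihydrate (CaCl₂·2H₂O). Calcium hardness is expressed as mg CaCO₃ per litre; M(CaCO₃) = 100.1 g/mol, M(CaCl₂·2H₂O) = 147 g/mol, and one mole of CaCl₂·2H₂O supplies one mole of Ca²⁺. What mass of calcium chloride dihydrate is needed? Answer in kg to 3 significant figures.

80.4 kg

Volume: 637 m³ = 637,000 L.
Hardness to add: (277 − 191) = 86 mg/L as CaCO₃ × 637,000 L = 54,780 g as CaCO₃.
Moles of Ca²⁺ (1 mol Ca²⁺ ≡ 1 mol CaCO₃): 54,780 / 100.1 g/mol = 547.3 mol.
Mass of CaCl₂·2H₂O: 547.3 × 147 = 80,450 g.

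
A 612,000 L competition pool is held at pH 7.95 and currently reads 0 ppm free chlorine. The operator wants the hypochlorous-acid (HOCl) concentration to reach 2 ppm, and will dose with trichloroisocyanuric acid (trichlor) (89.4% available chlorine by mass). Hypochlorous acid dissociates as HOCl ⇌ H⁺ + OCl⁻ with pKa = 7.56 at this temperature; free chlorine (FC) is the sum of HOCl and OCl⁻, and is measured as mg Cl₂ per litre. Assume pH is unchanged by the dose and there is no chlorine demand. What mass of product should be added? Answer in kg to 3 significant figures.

[OCl⁻]/[HOCl] = 10^(pH − pKa) = 10^(7.95 − 7.56) = 2.455; fraction as HOCl = 1/(1 + 2.455) = 0.2895.
Free chlorine required for 2 ppm HOCl: 2 / 0.2895 = 6.909 ppm.
FC to add: 6.909 − 0 = 6.909 mg/L as Cl₂.
Cl₂ equivalent: 6.909 mg/L × 612,000 L = 4229 g.
Product at 89.4% available Cl: 4229 / 0.894 = 4730 g.

4.73 kg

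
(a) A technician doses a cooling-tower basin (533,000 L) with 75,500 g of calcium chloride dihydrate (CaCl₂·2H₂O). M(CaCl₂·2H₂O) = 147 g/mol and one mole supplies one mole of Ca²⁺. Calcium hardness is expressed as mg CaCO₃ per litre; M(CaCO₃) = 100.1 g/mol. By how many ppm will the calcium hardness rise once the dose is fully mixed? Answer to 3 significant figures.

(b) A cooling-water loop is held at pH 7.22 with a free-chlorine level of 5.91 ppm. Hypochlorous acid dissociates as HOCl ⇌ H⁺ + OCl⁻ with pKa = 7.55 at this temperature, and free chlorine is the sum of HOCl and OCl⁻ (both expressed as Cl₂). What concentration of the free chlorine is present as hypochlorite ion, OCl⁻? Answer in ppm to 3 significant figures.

(a) Moles of Ca²⁺: 75,500 g ÷ 147 g/mol = 513.6 mol.
(a) As CaCO₃: 513.6 mol × 100.1 g/mol = 51,410 g.
(a) Rise: 51,410 g / 533,000 L × 1000 = 96.46 mg/L.

(b) [OCl⁻]/[HOCl] = 10^(pH − pKa) = 10^(7.22 − 7.55) = 10^-0.33 = 0.4677.
(b) Fraction as HOCl = 1 / (1 + 0.4677) = 0.6813.
(b) OCl⁻ = (1 − 0.6813) × 5.91 ppm = 1.883 ppm.

(a) 96.5 ppm; (b) 1.88 ppm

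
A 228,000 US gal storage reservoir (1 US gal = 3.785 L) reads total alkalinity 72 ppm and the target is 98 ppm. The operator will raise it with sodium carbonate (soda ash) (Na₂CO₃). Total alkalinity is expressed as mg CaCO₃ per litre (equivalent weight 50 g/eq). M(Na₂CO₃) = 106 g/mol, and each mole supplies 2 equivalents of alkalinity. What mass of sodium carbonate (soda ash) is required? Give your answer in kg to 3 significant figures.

23.8 kg

Volume: 228,000 US gal × 3.785 L/gal = 862,980 L.
Alkalinity to add: (98 − 72) = 26 mg/L as CaCO₃ × 862,980 L = 22,440 g as CaCO₃.
Equivalents: 22,440 g ÷ 50 g/eq = 448.7 eq.
Each mole of Na₂CO₃ supplies 2 eq, so 448.7 / 2 = 224.4 mol.
Mass: 224.4 mol × 106 g/mol = 23,780 g.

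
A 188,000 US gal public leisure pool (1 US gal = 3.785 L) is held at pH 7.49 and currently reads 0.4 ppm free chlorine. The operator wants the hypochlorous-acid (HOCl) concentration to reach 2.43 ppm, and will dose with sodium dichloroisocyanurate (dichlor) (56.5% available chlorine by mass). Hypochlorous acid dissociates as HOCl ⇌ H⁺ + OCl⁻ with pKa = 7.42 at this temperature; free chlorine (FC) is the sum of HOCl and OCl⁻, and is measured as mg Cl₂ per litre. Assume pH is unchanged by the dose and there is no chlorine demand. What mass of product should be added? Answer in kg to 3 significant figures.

Volume: 188,000 US gal × 3.785 L/gal = 711,580 L.
[OCl⁻]/[HOCl] = 10^(pH − pKa) = 10^(7.49 − 7.42) = 1.175; fraction as HOCl = 1/(1 + 1.175) = 0.4598.
Free chlorine required for 2.43 ppm HOCl: 2.43 / 0.4598 = 5.285 ppm.
FC to add: 5.285 − 0.4 = 4.885 mg/L as Cl₂.
Cl₂ equivalent: 4.885 mg/L × 711,580 L = 3476 g.
Product at 56.5% available Cl: 3476 / 0.565 = 6152 g.

6.15 kg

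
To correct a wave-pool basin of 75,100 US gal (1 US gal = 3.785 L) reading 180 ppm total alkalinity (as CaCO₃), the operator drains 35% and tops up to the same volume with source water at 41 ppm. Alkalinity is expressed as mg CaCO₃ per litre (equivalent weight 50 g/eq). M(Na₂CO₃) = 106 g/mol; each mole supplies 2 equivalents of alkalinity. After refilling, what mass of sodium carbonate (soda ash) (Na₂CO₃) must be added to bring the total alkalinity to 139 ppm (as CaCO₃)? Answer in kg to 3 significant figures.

Volume: 75,100 US gal × 3.785 L/gal = 284,254 L.
After draining 35% and refilling: 180 × 0.65 + 41 × 0.35 = 131.35 ppm.
Deficit to target: 139 − 131.35 = 7.65 mg/L.
As CaCO₃: 7.65 mg/L × 284,254 L = 2175 g; ÷ 50 g/eq ÷ 2 = 21.75 mol Na₂CO₃.
Mass: 21.75 × 106 = 2305 g.

2.31 kg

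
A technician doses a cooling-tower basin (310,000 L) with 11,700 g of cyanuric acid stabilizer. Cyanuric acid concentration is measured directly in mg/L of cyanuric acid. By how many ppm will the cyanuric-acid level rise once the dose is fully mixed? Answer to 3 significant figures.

37.7 ppm

Rise: 11,700 g / 310,000 L × 1000 = 37.74 mg/L.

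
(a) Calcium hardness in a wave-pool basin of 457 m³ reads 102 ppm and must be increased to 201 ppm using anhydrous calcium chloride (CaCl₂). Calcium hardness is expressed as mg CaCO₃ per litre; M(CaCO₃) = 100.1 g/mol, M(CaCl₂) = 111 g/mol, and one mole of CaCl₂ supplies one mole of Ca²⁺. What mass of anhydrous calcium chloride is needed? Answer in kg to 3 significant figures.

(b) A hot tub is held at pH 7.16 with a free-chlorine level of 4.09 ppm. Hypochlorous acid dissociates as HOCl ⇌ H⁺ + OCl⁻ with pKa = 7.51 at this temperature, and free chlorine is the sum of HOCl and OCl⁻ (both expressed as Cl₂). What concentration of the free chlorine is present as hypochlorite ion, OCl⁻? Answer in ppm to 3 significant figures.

(a) 50.2 kg; (b) 1.26 ppm

(a) Volume: 457 m³ = 457,000 L.
(a) Hardness to add: (201 − 102) = 99 mg/L as CaCO₃ × 457,000 L = 45,240 g as CaCO₃.
(a) Moles of Ca²⁺ (1 mol Ca²⁺ ≡ 1 mol CaCO₃): 45,240 / 100.1 g/mol = 452 mol.
(a) Mass of CaCl₂: 452 × 111 = 50,170 g.

(b) [OCl⁻]/[HOCl] = 10^(pH − pKa) = 10^(7.16 − 7.51) = 10^-0.35 = 0.4467.
(b) Fraction as HOCl = 1 / (1 + 0.4467) = 0.6912.
(b) OCl⁻ = (1 − 0.6912) × 4.09 ppm = 1.263 ppm.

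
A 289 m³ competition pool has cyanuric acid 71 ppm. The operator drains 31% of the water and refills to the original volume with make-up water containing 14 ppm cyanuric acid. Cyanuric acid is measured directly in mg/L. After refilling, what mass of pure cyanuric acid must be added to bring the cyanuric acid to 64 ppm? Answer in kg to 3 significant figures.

Volume: 289 m³ = 289,000 L.
After draining 31% and refilling: 71 × 0.69 + 14 × 0.31 = 53.33 ppm.
Deficit to target: 64 − 53.33 = 10.67 mg/L.
Mass: 10.67 mg/L × 289,000 L = 3084 g cyanuric acid.

3.08 kg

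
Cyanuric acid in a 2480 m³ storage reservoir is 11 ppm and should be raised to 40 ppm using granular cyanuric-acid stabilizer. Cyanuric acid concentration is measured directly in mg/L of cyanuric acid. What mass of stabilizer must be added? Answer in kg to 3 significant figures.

71.9 kg

Volume: 2480 m³ = 2,480,000 L.
CYA to add: (40 − 11) = 29 mg/L × 2,480,000 L = 71,920 g cyanuric acid.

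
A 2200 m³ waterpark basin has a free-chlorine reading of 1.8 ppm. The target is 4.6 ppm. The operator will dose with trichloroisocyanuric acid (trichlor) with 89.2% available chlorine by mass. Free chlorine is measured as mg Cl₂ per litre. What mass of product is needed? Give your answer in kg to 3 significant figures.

Volume: 2200 m³ = 2,200,000 L.
Chlorine deficit: 4.6 − 1.8 = 2.8 ppm = 2.8 mg/L as Cl₂.
Cl₂ equivalent needed: 2.8 mg/L × 2,200,000 L = 6,160,000 mg = 6160 g.
Product at 89.2% available chlorine: 6160 / 0.892 = 6906 g.

6.91 kg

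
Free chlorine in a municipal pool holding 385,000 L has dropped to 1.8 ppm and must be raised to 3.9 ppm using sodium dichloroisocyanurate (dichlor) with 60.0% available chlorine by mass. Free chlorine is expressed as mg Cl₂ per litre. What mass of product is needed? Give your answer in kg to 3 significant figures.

1.35 kg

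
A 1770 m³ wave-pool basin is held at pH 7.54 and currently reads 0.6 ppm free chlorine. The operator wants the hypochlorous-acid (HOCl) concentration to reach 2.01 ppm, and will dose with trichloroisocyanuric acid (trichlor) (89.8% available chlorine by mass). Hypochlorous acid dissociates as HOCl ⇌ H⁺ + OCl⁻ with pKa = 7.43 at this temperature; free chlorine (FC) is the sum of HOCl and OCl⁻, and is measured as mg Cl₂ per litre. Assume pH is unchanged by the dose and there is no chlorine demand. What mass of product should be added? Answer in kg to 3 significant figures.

7.88 kg

Volume: 1770 m³ = 1,770,000 L.
[OCl⁻]/[HOCl] = 10^(pH − pKa) = 10^(7.54 − 7.43) = 1.288; fraction as HOCl = 1/(1 + 1.288) = 0.437.
Free chlorine required for 2.01 ppm HOCl: 2.01 / 0.437 = 4.599 ppm.
FC to add: 4.599 − 0.6 = 3.999 mg/L as Cl₂.
Cl₂ equivalent: 3.999 mg/L × 1,770,000 L = 7079 g.
Product at 89.8% available Cl: 7079 / 0.898 = 7883 g.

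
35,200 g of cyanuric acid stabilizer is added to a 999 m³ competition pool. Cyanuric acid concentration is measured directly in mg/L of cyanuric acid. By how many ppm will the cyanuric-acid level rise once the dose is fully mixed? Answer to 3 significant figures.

35.2 ppm

Volume: 999 m³ = 999,000 L.
Rise: 35,200 g / 999,000 L × 1000 = 35.24 mg/L.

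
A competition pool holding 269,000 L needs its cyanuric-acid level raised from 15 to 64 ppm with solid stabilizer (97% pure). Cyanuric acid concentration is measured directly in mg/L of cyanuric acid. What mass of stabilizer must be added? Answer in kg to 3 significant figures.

CYA to add: (64 − 15) = 49 mg/L × 269,000 L = 13,180 g cyanuric acid.
At 97% purity: 13,180 / 0.97 = 13,590 g product.

13.6 kg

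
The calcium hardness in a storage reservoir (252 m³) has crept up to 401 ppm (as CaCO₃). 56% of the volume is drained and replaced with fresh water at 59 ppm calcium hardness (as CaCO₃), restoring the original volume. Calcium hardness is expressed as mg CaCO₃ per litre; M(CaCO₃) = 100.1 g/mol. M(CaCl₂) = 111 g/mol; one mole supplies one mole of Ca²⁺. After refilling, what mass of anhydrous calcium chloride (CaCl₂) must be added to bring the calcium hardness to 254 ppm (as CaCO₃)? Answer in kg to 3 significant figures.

Volume: 252 m³ = 252,000 L.
After draining 56% and refilling: 401 × 0.44 + 59 × 0.56 = 209.48 ppm.
Deficit to target: 254 − 209.48 = 44.52 mg/L.
As CaCO₃: 44.52 mg/L × 252,000 L = 11,220 g; ÷ 100.1 = 112.1 mol Ca²⁺.
Mass: 112.1 × 111 = 12,440 g.

12.4 kg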